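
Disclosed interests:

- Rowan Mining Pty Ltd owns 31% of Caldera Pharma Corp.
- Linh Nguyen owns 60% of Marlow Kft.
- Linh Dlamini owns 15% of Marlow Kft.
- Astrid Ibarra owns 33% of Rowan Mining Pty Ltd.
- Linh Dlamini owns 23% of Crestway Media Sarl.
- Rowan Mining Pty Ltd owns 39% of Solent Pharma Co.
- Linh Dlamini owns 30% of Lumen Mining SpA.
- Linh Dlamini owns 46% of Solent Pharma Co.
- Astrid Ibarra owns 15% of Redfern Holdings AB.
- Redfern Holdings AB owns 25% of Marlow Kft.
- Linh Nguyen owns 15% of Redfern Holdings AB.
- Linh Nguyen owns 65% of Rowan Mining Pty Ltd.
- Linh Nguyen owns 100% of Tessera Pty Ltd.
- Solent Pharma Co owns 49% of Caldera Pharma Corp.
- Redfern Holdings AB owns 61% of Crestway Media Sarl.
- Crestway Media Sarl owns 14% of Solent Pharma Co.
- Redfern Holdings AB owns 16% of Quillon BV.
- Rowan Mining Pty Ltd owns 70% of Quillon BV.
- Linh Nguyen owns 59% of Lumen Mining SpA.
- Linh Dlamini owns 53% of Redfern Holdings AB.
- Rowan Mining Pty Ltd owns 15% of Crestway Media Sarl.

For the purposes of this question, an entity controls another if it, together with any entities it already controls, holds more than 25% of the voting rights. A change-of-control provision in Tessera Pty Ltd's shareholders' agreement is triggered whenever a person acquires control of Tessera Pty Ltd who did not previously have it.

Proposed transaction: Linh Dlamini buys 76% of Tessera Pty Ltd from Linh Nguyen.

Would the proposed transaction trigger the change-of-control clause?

Yes

The purchase adds only to Linh Dlamini's holdings (Linh Nguyen's stake shrinks), so Linh Dlamini is the only person who could newly come to control Tessera.
Linh Dlamini holds 53% of Redfern, so Linh Dlamini controls Redfern.
Redfern and Linh Dlamini together hold 25% + 15% = 40% of Marlow, so Linh Dlamini controls Marlow.
Redfern and Linh Dlamini together hold 61% + 23% = 84% of Crestway, so Linh Dlamini controls Crestway.
Linh Dlamini holds 30% of Lumen, so Linh Dlamini controls Lumen.
Linh Dlamini and Crestway together hold 46% + 14% = 60% of Solent, so Linh Dlamini controls Solent.
Solent holds 49% of Caldera, so Linh Dlamini controls Caldera.
Neither Linh Dlamini nor any entity Linh Dlamini controls holds any voting interest in Tessera.
So before the transaction, Linh Dlamini does not control Tessera.
After the purchase, Linh Dlamini holds 76% of Tessera directly, and Linh Nguyen's stake falls to 24%.
Linh Dlamini holds 76% of Tessera, so Linh Dlamini controls Tessera.
Linh Dlamini did not control Tessera before and does after, so the clause is triggered.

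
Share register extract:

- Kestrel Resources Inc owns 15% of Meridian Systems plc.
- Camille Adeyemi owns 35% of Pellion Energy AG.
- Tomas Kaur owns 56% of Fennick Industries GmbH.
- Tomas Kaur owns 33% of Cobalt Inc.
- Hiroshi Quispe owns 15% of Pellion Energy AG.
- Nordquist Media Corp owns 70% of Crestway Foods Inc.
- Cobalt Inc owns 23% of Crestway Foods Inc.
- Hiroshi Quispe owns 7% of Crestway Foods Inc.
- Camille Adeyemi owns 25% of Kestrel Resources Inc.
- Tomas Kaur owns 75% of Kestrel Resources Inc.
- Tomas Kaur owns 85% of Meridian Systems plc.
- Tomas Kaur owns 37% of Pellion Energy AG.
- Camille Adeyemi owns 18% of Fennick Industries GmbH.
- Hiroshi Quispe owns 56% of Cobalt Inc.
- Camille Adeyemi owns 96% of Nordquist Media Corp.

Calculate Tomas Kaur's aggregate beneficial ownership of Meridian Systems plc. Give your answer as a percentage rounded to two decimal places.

Tomas reaches Meridian along 2 paths.
Direct stake: 85% = 85%.
Via Kestrel: 75% × 15% = 11.25%.
Total: 85% + 11.25% = 96.25%.

96.25%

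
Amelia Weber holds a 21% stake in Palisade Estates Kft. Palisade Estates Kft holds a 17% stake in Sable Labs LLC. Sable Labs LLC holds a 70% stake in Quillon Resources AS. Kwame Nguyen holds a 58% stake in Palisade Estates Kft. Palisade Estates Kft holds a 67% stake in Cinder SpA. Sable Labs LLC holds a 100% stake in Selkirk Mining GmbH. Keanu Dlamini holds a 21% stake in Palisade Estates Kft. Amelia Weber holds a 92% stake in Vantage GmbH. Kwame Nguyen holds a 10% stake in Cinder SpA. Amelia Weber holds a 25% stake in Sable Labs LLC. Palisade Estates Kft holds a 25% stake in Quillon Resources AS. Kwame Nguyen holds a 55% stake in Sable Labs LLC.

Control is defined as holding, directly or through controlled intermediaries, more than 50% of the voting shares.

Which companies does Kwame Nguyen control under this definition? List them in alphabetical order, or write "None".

Cinder SpA, Palisade Estates Kft, Quillon Resources AS, Sable Labs LLC, Selkirk Mining GmbH

Kwame holds 58% of Palisade, so Kwame controls Palisade.
Kwame and Palisade together hold 55% + 17% = 72% of Sable, so Kwame controls Sable.
Sable holds 100% of Selkirk, so Kwame controls Selkirk.
Sable and Palisade together hold 70% + 25% = 95% of Quillon, so Kwame controls Quillon.
Kwame and Palisade together hold 10% + 67% = 77% of Cinder, so Kwame controls Cinder.
No other company's threshold is met.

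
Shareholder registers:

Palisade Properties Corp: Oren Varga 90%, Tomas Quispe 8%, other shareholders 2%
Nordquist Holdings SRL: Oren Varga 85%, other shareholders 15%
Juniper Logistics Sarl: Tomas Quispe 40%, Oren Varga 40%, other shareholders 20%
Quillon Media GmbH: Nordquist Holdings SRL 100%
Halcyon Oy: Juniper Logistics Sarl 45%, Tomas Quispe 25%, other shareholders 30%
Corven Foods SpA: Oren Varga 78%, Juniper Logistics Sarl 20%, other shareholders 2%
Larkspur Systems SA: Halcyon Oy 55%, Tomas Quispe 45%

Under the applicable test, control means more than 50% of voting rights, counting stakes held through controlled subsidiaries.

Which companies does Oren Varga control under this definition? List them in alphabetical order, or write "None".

Corven Foods SpA, Nordquist Holdings SRL, Palisade Properties Corp, Quillon Media GmbH

Oren holds 90% of Palisade, so Oren controls Palisade.
Oren holds 85% of Nordquist, so Oren controls Nordquist.
Nordquist holds 100% of Quillon, so Oren controls Quillon.
Oren holds 78% of Corven, so Oren controls Corven.
No other company's threshold is met.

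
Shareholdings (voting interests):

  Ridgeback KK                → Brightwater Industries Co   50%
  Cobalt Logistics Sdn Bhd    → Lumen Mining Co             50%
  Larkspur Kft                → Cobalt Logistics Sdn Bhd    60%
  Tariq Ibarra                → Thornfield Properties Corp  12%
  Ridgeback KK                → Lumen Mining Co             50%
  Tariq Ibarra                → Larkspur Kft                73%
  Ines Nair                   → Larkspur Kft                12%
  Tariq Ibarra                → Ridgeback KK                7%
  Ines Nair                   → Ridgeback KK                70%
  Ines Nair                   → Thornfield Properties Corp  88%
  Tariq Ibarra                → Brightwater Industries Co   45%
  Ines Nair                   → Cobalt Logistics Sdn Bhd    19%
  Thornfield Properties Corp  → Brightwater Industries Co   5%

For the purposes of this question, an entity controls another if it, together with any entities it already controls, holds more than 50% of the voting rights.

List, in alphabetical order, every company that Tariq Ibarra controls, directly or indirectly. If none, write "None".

Tariq holds 73% of Larkspur, so Tariq controls Larkspur.
Larkspur holds 60% of Cobalt, so Tariq controls Cobalt.
No other company's threshold is met.

Cobalt Logistics Sdn Bhd, Larkspur Kft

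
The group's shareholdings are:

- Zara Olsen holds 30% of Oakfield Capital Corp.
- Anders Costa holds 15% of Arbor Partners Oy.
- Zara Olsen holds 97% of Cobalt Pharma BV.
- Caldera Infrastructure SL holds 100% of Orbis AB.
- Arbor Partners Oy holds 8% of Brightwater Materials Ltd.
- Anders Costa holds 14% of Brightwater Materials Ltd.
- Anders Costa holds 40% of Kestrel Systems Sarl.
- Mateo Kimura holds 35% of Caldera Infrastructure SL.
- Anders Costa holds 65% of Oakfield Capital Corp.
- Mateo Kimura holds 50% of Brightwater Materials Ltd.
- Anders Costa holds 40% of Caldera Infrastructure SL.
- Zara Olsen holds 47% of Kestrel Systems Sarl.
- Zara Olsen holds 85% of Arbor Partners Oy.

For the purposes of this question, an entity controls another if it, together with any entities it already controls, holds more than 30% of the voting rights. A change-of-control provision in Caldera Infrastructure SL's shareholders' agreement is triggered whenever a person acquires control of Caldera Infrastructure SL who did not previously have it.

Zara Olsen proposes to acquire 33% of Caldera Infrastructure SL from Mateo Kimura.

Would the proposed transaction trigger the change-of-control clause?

The purchase adds only to Zara's holdings (Mateo's stake shrinks), so Zara is the only person who could newly come to control Caldera.
Zara holds 47% of Kestrel, so Zara controls Kestrel.
Zara holds 85% of Arbor, so Zara controls Arbor.
Zara holds 97% of Cobalt, so Zara controls Cobalt.
Neither Zara nor any entity Zara controls holds any voting interest in Caldera.
So before the transaction, Zara does not control Caldera.
After the purchase, Zara holds 33% of Caldera directly, and Mateo's stake falls to 2%.
Zara holds 33% of Caldera, so Zara controls Caldera.
Zara did not control Caldera before and does after, so the clause is triggered.

Yes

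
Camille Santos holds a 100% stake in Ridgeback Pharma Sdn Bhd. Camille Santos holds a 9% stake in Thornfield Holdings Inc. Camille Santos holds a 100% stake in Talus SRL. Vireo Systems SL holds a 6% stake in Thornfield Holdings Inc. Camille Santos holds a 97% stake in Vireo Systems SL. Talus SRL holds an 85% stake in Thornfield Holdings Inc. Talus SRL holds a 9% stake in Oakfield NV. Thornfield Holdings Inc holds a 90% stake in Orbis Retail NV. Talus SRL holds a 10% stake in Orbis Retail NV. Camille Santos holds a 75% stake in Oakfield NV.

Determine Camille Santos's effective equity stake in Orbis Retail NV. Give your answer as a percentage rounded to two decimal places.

99.84%

Camille reaches Orbis along 4 paths.
Via Talus: 100% × 10% = 10%.
Via Vireo → Thornfield: 97% × 6% × 90% = 5.238%.
Via Talus → Thornfield: 100% × 85% × 90% = 76.5%.
Via Thornfield: 9% × 90% = 8.1%.
Total: 10% + 5.238% + 76.5% + 8.1% = 99.838%.
Rounded: 99.84%.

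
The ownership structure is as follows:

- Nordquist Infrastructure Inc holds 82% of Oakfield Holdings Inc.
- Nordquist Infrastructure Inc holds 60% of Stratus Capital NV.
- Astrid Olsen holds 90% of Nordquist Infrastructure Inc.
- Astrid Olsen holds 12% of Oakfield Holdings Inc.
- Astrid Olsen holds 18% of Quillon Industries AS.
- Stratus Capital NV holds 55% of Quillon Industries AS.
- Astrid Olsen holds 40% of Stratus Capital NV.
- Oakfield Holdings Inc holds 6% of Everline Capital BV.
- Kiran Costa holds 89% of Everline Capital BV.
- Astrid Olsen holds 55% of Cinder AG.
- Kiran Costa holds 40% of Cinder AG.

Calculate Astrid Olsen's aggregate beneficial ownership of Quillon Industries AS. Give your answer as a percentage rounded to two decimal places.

Astrid reaches Quillon along 3 paths.
Via Stratus: 40% × 55% = 22%.
Via Nordquist → Stratus: 90% × 60% × 55% = 29.7%.
Direct stake: 18% = 18%.
Total: 22% + 29.7% + 18% = 69.7%.
Rounded: 69.70%.

69.70%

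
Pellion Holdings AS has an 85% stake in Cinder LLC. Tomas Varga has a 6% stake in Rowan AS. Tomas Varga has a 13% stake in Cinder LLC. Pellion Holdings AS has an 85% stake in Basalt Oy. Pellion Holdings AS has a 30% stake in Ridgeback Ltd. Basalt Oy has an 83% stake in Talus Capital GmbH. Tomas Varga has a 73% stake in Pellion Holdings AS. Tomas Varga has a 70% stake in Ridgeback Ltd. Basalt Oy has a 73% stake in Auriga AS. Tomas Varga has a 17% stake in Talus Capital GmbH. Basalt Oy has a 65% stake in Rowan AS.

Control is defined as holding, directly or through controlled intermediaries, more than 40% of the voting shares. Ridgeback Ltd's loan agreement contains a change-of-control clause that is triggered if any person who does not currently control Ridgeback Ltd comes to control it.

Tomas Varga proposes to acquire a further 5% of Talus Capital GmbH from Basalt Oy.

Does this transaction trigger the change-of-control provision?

The purchase adds only to Tomas's holdings (Basalt's stake shrinks), so Tomas is the only person who could newly come to control Ridgeback.
Tomas holds 73% of Pellion, so Tomas controls Pellion.
Pellion and Tomas together hold 30% + 70% = 100% of Ridgeback, so Tomas controls Ridgeback.
So Tomas already controls Ridgeback before the transaction.
After the purchase, Tomas's direct stake in Talus rises to 17% + 5% = 22%, and Basalt's stake falls to 78%.
Tomas controlled Ridgeback already, so this is not a new person acquiring control; every other person's position is unchanged or reduced.
No new person acquires control, so the clause is not triggered.

No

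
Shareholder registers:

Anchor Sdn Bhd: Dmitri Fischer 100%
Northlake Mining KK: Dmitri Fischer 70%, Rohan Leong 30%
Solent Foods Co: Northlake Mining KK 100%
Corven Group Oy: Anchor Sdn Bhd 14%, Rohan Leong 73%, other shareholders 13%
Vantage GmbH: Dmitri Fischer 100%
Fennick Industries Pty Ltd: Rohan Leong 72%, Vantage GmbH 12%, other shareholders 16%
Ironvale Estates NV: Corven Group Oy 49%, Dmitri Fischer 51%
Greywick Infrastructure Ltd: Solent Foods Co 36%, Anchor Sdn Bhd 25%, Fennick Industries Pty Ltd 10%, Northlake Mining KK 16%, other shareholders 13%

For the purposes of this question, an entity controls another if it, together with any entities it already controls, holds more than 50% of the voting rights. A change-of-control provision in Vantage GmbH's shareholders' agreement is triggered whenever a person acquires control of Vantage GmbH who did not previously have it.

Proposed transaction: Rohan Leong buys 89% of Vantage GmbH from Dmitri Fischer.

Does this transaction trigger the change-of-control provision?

The purchase adds only to Rohan's holdings (Dmitri's stake shrinks), so Rohan is the only person who could newly come to control Vantage.
Rohan holds 73% of Corven, so Rohan controls Corven.
Rohan holds 72% of Fennick, so Rohan controls Fennick.
Neither Rohan nor any entity Rohan controls holds any voting interest in Vantage.
So before the transaction, Rohan does not control Vantage.
After the purchase, Rohan holds 89% of Vantage directly, and Dmitri's stake falls to 11%.
Rohan holds 89% of Vantage, so Rohan controls Vantage.
Rohan did not control Vantage before and does after, so the clause is triggered.

Yes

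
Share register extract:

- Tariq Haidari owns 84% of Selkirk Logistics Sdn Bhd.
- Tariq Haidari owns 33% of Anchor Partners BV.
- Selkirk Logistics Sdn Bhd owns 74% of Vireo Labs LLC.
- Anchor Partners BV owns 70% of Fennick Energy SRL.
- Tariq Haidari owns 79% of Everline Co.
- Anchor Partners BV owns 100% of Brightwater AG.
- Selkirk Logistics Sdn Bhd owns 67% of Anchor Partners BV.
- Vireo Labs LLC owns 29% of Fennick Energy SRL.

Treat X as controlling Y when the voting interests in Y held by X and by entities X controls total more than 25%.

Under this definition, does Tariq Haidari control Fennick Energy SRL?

Yes

Tariq holds 84% of Selkirk, so Tariq controls Selkirk.
Selkirk holds 74% of Vireo, so Tariq controls Vireo.
Tariq and Selkirk together hold 33% + 67% = 100% of Anchor, so Tariq controls Anchor.
Anchor and Vireo together hold 70% + 29% = 99% of Fennick, so Tariq controls Fennick.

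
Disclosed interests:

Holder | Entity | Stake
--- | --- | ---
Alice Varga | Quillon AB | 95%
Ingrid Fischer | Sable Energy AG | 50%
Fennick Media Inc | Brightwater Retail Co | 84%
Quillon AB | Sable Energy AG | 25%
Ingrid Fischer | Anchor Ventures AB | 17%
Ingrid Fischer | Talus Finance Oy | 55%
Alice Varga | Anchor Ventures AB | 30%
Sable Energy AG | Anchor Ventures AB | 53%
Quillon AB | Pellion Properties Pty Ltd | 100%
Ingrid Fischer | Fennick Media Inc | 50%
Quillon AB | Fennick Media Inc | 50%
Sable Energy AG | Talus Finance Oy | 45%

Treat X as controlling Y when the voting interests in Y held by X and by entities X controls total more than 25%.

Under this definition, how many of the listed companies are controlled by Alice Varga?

Alice holds 95% of Quillon, so Alice controls Quillon.
Quillon holds 50% of Fennick, so Alice controls Fennick.
Fennick holds 84% of Brightwater, so Alice controls Brightwater.
Quillon holds 100% of Pellion, so Alice controls Pellion.
Alice holds 30% of Anchor, so Alice controls Anchor.
No other company's threshold is met.
Alice controls 5 companies.

5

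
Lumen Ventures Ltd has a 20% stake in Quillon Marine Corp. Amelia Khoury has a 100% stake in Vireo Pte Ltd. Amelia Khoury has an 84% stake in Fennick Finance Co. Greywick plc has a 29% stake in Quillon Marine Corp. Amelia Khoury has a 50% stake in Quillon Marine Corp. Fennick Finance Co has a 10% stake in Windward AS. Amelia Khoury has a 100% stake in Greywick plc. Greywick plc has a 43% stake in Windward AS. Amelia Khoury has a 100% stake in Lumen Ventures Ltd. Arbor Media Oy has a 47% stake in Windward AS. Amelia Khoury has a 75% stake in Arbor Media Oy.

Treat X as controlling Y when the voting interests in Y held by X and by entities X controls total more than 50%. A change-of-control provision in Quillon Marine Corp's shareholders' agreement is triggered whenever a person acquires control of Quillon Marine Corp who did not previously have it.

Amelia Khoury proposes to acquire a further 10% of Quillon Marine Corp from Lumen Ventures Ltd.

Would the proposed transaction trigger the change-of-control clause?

No

The purchase adds only to Amelia's holdings (Lumen's stake shrinks), so Amelia is the only person who could newly come to control Quillon.
Amelia holds 100% of Greywick, so Amelia controls Greywick.
Amelia holds 100% of Lumen, so Amelia controls Lumen.
Greywick and Amelia and Lumen together hold 29% + 50% + 20% = 99% of Quillon, so Amelia controls Quillon.
So Amelia already controls Quillon before the transaction.
After the purchase, Amelia's direct stake in Quillon rises to 50% + 10% = 60%, and Lumen's stake falls to 10%.
Amelia controlled Quillon already, so this is not a new person acquiring control; every other person's position is unchanged or reduced.
No new person acquires control, so the clause is not triggered.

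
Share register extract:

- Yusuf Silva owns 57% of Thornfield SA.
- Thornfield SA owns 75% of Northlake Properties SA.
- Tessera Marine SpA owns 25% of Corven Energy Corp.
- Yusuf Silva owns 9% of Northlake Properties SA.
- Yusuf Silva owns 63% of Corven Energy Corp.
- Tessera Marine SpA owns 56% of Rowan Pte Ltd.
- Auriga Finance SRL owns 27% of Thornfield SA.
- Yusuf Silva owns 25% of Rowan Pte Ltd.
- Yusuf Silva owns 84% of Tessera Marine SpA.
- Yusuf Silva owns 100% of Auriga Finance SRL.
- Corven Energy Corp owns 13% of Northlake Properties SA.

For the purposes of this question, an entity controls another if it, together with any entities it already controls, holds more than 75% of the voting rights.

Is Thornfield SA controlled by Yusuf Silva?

Yes

Yusuf holds 100% of Auriga, so Yusuf controls Auriga.
Yusuf and Auriga together hold 57% + 27% = 84% of Thornfield, so Yusuf controls Thornfield.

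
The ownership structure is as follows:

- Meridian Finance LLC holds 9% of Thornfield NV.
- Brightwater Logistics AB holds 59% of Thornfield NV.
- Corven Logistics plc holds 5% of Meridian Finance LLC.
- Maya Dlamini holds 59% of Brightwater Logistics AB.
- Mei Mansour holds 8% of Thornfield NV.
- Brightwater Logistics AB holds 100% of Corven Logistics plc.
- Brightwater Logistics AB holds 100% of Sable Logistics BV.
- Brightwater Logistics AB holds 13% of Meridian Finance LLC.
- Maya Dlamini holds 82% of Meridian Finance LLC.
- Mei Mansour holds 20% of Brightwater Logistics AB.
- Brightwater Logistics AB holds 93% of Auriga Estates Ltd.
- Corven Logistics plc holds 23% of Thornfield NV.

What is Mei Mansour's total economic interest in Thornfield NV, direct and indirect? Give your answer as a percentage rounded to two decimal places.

Mei reaches Thornfield along 5 paths.
Via Brightwater → Meridian: 20% × 13% × 9% = 0.234%.
Via Brightwater → Corven → Meridian: 20% × 100% × 5% × 9% = 0.09%.
Direct stake: 8% = 8%.
Via Brightwater: 20% × 59% = 11.8%.
Via Brightwater → Corven: 20% × 100% × 23% = 4.6%.
Total: 0.234% + 0.09% + 8% + 11.8% + 4.6% = 24.724%.
Rounded: 24.72%.

24.72%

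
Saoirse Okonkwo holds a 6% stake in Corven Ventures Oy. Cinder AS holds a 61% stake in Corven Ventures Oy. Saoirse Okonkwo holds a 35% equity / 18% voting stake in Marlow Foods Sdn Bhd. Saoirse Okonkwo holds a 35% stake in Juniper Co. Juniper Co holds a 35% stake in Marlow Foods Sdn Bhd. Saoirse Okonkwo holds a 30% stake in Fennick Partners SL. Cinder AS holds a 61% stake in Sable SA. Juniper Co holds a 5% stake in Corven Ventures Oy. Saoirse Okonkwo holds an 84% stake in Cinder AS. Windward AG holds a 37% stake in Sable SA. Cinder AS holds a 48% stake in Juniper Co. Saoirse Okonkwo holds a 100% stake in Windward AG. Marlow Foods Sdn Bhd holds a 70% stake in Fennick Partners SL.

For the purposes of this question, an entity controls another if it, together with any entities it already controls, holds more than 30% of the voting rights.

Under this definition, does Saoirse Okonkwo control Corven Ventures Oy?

Saoirse holds 84% of Cinder, so Saoirse controls Cinder.
Saoirse and Cinder together hold 35% + 48% = 83% of Juniper, so Saoirse controls Juniper.
Saoirse and Cinder and Juniper together hold 6% + 61% + 5% = 72% of Corven, so Saoirse controls Corven.

Yes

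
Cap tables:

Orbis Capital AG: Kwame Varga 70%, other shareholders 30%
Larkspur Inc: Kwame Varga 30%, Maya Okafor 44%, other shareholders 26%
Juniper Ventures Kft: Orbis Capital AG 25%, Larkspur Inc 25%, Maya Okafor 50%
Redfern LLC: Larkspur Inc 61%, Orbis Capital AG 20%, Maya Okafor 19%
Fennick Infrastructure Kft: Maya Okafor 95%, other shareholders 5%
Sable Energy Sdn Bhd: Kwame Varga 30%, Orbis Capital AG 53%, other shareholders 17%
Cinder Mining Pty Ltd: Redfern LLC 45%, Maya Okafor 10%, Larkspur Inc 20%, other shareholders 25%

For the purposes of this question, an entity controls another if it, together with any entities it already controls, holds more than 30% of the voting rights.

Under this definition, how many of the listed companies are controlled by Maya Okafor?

5

Maya holds 44% of Larkspur, so Maya controls Larkspur.
Larkspur and Maya together hold 25% + 50% = 75% of Juniper, so Maya controls Juniper.
Larkspur and Maya together hold 61% + 19% = 80% of Redfern, so Maya controls Redfern.
Maya holds 95% of Fennick, so Maya controls Fennick.
Redfern and Maya and Larkspur together hold 45% + 10% + 20% = 75% of Cinder, so Maya controls Cinder.
No other company's threshold is met.
Maya controls 5 companies.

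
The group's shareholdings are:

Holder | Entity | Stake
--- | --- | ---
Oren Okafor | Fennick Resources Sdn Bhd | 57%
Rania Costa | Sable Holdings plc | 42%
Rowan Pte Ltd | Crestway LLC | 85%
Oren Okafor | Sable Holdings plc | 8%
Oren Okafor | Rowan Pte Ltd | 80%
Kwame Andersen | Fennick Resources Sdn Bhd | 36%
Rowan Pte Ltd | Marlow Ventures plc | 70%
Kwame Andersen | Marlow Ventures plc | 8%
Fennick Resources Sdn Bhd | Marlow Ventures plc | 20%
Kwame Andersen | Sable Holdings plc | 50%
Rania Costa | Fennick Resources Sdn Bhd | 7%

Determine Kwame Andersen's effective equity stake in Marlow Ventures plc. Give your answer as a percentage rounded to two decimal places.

15.20%

Kwame reaches Marlow along 2 paths.
Via Fennick: 36% × 20% = 7.2%.
Direct stake: 8% = 8%.
Total: 7.2% + 8% = 15.2%.
Rounded: 15.20%.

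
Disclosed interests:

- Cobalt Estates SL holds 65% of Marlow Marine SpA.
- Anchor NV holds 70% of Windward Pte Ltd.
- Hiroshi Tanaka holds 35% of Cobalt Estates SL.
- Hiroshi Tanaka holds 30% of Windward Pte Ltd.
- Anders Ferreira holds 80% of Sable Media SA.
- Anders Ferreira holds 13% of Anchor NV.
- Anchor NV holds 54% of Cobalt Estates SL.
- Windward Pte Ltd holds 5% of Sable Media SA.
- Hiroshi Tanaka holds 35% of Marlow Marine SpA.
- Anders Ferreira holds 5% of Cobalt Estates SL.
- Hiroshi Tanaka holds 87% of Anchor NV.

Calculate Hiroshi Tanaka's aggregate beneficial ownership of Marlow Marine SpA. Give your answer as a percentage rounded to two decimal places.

88.29%

Hiroshi reaches Marlow along 3 paths.
Via Anchor → Cobalt: 87% × 54% × 65% = 30.537%.
Via Cobalt: 35% × 65% = 22.75%.
Direct stake: 35% = 35%.
Total: 30.537% + 22.75% + 35% = 88.287%.
Rounded: 88.29%.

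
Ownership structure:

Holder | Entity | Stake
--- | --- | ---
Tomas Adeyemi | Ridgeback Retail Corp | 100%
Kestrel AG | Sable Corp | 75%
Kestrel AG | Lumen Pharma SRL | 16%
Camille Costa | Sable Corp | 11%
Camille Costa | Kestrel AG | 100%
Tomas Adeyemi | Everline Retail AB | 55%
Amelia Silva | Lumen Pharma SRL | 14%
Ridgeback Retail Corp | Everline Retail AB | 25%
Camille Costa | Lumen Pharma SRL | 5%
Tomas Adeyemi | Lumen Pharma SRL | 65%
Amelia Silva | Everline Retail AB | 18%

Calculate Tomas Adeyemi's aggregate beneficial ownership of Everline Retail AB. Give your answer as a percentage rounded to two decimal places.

80.00%

Tomas reaches Everline along 2 paths.
Direct stake: 55% = 55%.
Via Ridgeback: 100% × 25% = 25%.
Total: 55% + 25% = 80%.
Rounded: 80.00%.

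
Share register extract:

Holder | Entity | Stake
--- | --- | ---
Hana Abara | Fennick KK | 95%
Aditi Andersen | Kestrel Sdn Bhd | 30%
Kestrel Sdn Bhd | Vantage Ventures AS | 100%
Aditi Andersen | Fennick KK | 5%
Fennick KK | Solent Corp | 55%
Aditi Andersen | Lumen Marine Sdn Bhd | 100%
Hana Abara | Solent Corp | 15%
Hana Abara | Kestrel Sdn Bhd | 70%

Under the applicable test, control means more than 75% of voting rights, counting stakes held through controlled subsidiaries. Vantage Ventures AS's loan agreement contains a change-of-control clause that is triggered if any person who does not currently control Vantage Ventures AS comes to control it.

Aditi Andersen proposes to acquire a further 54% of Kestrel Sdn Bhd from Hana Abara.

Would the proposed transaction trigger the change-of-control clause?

Yes

The purchase adds only to Aditi's holdings (Hana's stake shrinks), so Aditi is the only person who could newly come to control Vantage.
Aditi holds 100% of Lumen, so Aditi controls Lumen.
Neither Aditi nor any entity Aditi controls holds any voting interest in Vantage.
So before the transaction, Aditi does not control Vantage.
After the purchase, Aditi's direct stake in Kestrel rises to 30% + 54% = 84%, and Hana's stake falls to 16%.
Aditi holds 84% of Kestrel, so Aditi controls Kestrel.
Kestrel holds 100% of Vantage, so Aditi controls Vantage.
Aditi did not control Vantage before and does after, so the clause is triggered.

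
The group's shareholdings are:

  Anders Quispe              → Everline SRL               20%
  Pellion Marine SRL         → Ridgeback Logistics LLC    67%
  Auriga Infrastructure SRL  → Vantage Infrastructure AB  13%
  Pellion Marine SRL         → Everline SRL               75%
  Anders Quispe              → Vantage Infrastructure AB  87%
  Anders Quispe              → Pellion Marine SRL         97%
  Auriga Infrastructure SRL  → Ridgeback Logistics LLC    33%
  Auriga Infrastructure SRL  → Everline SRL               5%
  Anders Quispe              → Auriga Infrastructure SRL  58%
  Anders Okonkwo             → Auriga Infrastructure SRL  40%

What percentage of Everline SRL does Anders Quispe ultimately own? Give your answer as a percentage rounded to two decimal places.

Anders Quispe reaches Everline along 3 paths.
Via Auriga: 58% × 5% = 2.9%.
Via Pellion: 97% × 75% = 72.75%.
Direct stake: 20% = 20%.
Total: 2.9% + 72.75% + 20% = 95.65%.

95.65%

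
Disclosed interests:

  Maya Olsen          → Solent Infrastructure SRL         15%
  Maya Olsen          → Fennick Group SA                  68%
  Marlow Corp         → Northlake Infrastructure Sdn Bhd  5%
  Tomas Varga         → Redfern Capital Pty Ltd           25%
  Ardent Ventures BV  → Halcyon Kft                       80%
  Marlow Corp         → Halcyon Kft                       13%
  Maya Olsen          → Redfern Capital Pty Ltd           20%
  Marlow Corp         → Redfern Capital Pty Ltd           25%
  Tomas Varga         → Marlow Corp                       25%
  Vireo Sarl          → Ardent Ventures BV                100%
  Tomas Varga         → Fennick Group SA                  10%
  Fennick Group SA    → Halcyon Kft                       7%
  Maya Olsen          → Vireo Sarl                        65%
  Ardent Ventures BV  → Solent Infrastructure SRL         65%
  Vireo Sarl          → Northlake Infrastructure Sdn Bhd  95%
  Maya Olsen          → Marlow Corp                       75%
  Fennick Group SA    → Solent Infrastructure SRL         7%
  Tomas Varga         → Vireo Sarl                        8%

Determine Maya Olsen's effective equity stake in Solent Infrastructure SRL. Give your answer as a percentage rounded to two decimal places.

Maya reaches Solent along 3 paths.
Via Fennick: 68% × 7% = 4.76%.
Via Vireo → Ardent: 65% × 100% × 65% = 42.25%.
Direct stake: 15% = 15%.
Total: 4.76% + 42.25% + 15% = 62.01%.

62.01%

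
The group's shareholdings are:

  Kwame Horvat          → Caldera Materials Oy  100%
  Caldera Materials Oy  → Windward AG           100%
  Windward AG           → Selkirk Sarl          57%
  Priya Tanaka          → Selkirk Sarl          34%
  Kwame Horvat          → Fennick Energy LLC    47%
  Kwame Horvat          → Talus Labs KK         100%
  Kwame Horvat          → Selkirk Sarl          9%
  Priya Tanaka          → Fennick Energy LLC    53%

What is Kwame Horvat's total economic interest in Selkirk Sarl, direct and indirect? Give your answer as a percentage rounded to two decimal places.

66.00%

Kwame reaches Selkirk along 2 paths.
Via Caldera → Windward: 100% × 100% × 57% = 57%.
Direct stake: 9% = 9%.
Total: 57% + 9% = 66%.
Rounded: 66.00%.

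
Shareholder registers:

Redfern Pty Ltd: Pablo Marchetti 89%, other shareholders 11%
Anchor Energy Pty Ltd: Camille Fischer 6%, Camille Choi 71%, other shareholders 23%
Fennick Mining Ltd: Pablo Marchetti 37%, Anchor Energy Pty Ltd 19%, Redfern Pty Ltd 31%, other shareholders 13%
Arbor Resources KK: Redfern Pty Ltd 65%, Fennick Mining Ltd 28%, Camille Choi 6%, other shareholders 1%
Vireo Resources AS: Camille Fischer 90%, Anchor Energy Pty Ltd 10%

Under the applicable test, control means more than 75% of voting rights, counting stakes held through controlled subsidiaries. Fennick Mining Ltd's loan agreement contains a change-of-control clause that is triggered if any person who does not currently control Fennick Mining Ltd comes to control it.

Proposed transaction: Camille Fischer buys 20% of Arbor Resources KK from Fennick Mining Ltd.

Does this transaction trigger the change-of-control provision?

No

The purchase adds only to Camille Fischer's holdings (Fennick's stake shrinks), so Camille Fischer is the only person who could newly come to control Fennick.
Camille Fischer holds 90% of Vireo, so Camille Fischer controls Vireo.
Neither Camille Fischer nor any entity Camille Fischer controls holds any voting interest in Fennick.
So before the transaction, Camille Fischer does not control Fennick.
After the purchase, Camille Fischer holds 20% of Arbor directly, and Fennick's stake falls to 8%.
Camille Fischer's side now holds 20% of Arbor, not > 75%, so Camille Fischer still does not control Arbor.
After the transaction, neither Camille Fischer nor any entity Camille Fischer controls holds a voting interest in Fennick, so Camille Fischer still does not control it.
No new person acquires control, so the clause is not triggered.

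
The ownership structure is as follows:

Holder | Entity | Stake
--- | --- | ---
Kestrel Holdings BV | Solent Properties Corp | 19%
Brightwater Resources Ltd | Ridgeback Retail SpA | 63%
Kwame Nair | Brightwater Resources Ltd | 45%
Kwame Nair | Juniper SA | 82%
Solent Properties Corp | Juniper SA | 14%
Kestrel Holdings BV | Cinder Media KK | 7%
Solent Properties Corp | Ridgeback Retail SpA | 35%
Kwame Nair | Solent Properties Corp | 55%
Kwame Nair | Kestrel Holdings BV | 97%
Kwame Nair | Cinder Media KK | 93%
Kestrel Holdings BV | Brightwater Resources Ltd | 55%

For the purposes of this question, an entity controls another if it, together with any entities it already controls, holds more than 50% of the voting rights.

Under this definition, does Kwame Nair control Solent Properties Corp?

Kwame holds 97% of Kestrel, so Kwame controls Kestrel.
Kwame and Kestrel together hold 55% + 19% = 74% of Solent, so Kwame controls Solent.

Yes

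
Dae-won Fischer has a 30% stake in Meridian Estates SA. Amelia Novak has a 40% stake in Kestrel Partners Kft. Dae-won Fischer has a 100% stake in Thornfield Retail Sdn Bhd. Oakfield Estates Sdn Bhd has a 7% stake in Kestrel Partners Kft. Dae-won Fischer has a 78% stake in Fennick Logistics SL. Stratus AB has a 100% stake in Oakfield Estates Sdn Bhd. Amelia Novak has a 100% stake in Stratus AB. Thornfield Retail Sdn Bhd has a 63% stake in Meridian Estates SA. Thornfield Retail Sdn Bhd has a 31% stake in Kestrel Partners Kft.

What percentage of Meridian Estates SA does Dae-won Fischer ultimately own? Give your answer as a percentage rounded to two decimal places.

Dae-won reaches Meridian along 2 paths.
Direct stake: 30% = 30%.
Via Thornfield: 100% × 63% = 63%.
Total: 30% + 63% = 93%.
Rounded: 93.00%.

93.00%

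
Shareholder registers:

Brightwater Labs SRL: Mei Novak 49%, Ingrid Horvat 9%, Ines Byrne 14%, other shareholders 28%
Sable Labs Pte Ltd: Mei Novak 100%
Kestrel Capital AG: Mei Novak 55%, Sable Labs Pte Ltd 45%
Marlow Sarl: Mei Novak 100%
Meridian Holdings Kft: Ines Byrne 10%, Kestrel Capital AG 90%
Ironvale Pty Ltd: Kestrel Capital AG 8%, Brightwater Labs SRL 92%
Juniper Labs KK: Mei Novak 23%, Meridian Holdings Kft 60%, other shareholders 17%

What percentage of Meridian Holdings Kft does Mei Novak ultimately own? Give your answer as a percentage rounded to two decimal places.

Mei reaches Meridian along 2 paths.
Via Kestrel: 55% × 90% = 49.5%.
Via Sable → Kestrel: 100% × 45% × 90% = 40.5%.
Total: 49.5% + 40.5% = 90%.
Rounded: 90.00%.

90.00%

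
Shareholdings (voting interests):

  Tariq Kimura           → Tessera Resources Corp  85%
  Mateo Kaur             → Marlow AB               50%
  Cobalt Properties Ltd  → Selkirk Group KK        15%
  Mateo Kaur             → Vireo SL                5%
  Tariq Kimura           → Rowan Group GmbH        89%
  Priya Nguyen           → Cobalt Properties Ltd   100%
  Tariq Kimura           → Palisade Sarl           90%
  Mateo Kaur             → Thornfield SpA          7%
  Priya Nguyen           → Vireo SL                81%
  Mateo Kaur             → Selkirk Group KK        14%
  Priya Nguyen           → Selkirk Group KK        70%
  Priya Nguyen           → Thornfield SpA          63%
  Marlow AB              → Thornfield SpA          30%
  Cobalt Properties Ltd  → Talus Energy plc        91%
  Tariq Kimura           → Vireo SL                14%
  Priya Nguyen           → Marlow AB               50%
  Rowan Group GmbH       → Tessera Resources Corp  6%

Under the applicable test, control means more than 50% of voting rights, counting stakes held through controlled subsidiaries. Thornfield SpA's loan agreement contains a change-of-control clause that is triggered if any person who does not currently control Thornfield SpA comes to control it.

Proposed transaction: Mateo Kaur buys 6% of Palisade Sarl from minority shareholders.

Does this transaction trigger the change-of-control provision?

The purchase changes only Mateo's holdings, so Mateo is the only person who could newly come to control Thornfield.
Mateo's largest direct stake is 50% in Marlow, which does not meet the threshold, so Mateo controls no company.
In Thornfield, Mateo's side holds only 7%, not > 50%.
So before the transaction, Mateo does not control Thornfield.
After the purchase, Mateo holds 6% of Palisade directly.
Mateo's side now holds 6% of Palisade, not > 50%, so Mateo still does not control Palisade.
After the transaction, Mateo's side holds 7% of Thornfield, not > 50%, so Mateo still does not control Thornfield.
No new person acquires control, so the clause is not triggered.

No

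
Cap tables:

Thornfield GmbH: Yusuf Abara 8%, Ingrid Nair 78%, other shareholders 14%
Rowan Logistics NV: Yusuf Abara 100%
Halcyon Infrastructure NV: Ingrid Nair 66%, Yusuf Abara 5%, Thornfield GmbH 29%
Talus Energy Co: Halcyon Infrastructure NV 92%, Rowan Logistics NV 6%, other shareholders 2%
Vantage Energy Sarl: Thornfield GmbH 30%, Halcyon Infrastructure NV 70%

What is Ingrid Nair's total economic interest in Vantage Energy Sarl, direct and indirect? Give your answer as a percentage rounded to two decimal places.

Ingrid reaches Vantage along 3 paths.
Via Thornfield: 78% × 30% = 23.4%.
Via Halcyon: 66% × 70% = 46.2%.
Via Thornfield → Halcyon: 78% × 29% × 70% = 15.834%.
Total: 23.4% + 46.2% + 15.834% = 85.434%.
Rounded: 85.43%.

85.43%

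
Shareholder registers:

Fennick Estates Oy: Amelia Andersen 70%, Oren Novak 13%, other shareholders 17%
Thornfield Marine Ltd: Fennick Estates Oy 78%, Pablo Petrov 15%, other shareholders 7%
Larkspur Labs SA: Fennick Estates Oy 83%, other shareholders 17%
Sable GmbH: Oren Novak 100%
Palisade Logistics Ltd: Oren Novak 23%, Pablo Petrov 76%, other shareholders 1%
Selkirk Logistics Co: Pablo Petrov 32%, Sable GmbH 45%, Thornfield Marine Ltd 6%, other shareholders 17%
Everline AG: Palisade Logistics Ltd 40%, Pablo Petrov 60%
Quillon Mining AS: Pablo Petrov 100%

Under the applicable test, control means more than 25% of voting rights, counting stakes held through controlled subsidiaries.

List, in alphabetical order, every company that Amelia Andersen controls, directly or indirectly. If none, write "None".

Fennick Estates Oy, Larkspur Labs SA, Thornfield Marine Ltd

Amelia holds 70% of Fennick, so Amelia controls Fennick.
Fennick holds 78% of Thornfield, so Amelia controls Thornfield.
Fennick holds 83% of Larkspur, so Amelia controls Larkspur.
No other company's threshold is met.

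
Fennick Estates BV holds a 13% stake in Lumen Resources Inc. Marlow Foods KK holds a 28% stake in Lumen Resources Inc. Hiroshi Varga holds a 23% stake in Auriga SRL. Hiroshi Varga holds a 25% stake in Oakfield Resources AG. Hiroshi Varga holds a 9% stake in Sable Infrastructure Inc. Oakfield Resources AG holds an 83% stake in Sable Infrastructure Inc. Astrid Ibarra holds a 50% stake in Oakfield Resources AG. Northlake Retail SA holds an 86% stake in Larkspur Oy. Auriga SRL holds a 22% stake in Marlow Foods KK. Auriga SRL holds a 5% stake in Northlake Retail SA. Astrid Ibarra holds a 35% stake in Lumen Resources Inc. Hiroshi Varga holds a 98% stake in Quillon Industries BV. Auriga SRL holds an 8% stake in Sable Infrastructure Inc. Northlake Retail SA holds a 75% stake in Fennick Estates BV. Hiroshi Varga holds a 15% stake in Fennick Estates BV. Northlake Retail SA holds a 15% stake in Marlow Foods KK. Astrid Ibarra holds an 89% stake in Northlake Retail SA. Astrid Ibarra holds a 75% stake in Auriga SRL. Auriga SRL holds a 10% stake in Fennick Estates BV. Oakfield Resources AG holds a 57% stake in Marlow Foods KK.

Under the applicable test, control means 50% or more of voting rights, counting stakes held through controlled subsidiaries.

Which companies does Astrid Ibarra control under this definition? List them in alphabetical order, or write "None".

Auriga SRL, Fennick Estates BV, Larkspur Oy, Lumen Resources Inc, Marlow Foods KK, Northlake Retail SA, Oakfield Resources AG, Sable Infrastructure Inc

Astrid holds 75% of Auriga, so Astrid controls Auriga.
Astrid and Auriga together hold 89% + 5% = 94% of Northlake, so Astrid controls Northlake.
Astrid holds 50% of Oakfield, so Astrid controls Oakfield.
Northlake and Auriga and Oakfield together hold 15% + 22% + 57% = 94% of Marlow, so Astrid controls Marlow.
Auriga and Northlake together hold 10% + 75% = 85% of Fennick, so Astrid controls Fennick.
Fennick and Astrid and Marlow together hold 13% + 35% + 28% = 76% of Lumen, so Astrid controls Lumen.
Northlake holds 86% of Larkspur, so Astrid controls Larkspur.
Auriga and Oakfield together hold 8% + 83% = 91% of Sable, so Astrid controls Sable.
No other company's threshold is met.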